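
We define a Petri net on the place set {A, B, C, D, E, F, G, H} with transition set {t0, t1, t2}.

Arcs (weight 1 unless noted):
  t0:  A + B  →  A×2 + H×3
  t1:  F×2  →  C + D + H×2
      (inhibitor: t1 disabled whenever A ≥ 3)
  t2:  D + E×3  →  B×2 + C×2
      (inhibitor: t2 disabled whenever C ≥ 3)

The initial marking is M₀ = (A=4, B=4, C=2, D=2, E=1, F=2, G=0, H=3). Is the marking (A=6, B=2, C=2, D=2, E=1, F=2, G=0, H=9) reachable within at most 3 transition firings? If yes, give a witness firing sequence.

YES — reachable via ⟨t0, t0⟩ (2 firings)

step 1: fire t0:  (A=4, B=4, C=2, D=2, E=1, F=2, G=0, H=3) → (A=5, B=3, C=2, D=2, E=1, F=2, G=0, H=6)
step 2: fire t0:  (A=5, B=3, C=2, D=2, E=1, F=2, G=0, H=6) → (A=6, B=2, C=2, D=2, E=1, F=2, G=0, H=9)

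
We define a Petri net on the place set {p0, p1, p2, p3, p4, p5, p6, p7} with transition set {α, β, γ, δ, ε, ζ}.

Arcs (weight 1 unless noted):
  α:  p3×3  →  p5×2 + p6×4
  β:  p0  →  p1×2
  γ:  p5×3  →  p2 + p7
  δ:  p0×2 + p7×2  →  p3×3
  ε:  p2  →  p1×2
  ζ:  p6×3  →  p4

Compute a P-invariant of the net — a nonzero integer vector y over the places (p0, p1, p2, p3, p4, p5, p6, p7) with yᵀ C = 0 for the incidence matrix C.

Incidence matrix C (rows=places, cols=transitions):
        α    β    γ    δ    ε    ζ
   p0   0   -1    0   -2    0    0
   p1   0    2    0    0    2    0
   p2   0    0    1    0   -1    0
   p3  -3    0    0    3    0    0
   p4   0    0    0    0    0    1
   p5   2    0   -3    0    0    0
   p6   4    0    0    0    0   -3
   p7   0    0    1   -2    0    0

Candidate y = [6, 3, 6, 4, 6, 2, 2, 0]; check y·C column-wise:
  col α: 6·0 + 3·0 + 6·0 + 4·-3 + 6·0 + 2·2 + 2·4 = 0
  col β: 6·-1 + 3·2 + 6·0 + 4·0 + 6·0 + 2·0 + 2·0 = 0
  col γ: 6·0 + 3·0 + 6·1 + 4·0 + 6·0 + 2·-3 + 2·0 + 0·1 = 0
  col δ: 6·-2 + 3·0 + 6·0 + 4·3 + 6·0 + 2·0 + 2·0 + 0·-2 = 0
  col ε: 6·0 + 3·2 + 6·-1 + 4·0 + 6·0 + 2·0 + 2·0 = 0
  col ζ: 6·0 + 3·0 + 6·0 + 4·0 + 6·1 + 2·0 + 2·-3 = 0

y = (p0:6, p1:3, p2:6, p3:4, p4:6, p5:2, p6:2, p7:0)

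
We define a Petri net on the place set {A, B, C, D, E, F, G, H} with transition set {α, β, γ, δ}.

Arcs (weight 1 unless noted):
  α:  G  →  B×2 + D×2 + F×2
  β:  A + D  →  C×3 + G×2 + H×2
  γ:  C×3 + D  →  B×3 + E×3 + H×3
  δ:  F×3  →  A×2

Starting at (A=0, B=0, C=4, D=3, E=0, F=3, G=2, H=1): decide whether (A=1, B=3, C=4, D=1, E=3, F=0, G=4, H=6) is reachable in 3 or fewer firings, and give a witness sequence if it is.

YES — reachable via ⟨γ, δ, β⟩ (3 firings)

step 1: fire γ:  (A=0, B=0, C=4, D=3, E=0, F=3, G=2, H=1) → (A=0, B=3, C=1, D=2, E=3, F=3, G=2, H=4)
step 2: fire δ:  (A=0, B=3, C=1, D=2, E=3, F=3, G=2, H=4) → (A=2, B=3, C=1, D=2, E=3, F=0, G=2, H=4)
step 3: fire β:  (A=2, B=3, C=1, D=2, E=3, F=0, G=2, H=4) → (A=1, B=3, C=4, D=1, E=3, F=0, G=4, H=6)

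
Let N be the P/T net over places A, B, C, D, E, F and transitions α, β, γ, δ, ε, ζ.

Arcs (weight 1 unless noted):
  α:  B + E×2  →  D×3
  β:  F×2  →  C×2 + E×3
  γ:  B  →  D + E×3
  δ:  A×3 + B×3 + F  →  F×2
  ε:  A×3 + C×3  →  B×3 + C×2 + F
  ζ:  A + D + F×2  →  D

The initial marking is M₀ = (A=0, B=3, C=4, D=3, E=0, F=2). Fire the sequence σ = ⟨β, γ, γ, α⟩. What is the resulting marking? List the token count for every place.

(A=0, B=0, C=6, D=8, E=7, F=0)

step 1: fire β:  (A=0, B=3, C=4, D=3, E=0, F=2) → (A=0, B=3, C=6, D=3, E=3, F=0)
step 2: fire γ:  (A=0, B=3, C=6, D=3, E=3, F=0) → (A=0, B=2, C=6, D=4, E=6, F=0)
step 3: fire γ:  (A=0, B=2, C=6, D=4, E=6, F=0) → (A=0, B=1, C=6, D=5, E=9, F=0)
step 4: fire α:  (A=0, B=1, C=6, D=5, E=9, F=0) → (A=0, B=0, C=6, D=8, E=7, F=0)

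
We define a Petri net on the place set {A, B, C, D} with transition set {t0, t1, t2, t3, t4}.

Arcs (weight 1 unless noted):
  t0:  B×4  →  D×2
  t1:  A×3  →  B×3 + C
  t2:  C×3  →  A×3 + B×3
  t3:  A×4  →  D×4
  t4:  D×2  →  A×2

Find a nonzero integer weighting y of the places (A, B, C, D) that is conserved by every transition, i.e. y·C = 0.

y = (A:2, B:1, C:3, D:2)

Incidence matrix C (rows=places, cols=transitions):
       t0   t1   t2   t3   t4
    A   0   -3    3   -4    2
    B  -4    3    3    0    0
    C   0    1   -3    0    0
    D   2    0    0    4   -2

Candidate y = [2, 1, 3, 2]; check y·C column-wise:
  col t0: 2·0 + 1·-4 + 3·0 + 2·2 = 0
  col t1: 2·-3 + 1·3 + 3·1 + 2·0 = 0
  col t2: 2·3 + 1·3 + 3·-3 + 2·0 = 0
  col t3: 2·-4 + 1·0 + 3·0 + 2·4 = 0
  col t4: 2·2 + 1·0 + 3·0 + 2·-2 = 0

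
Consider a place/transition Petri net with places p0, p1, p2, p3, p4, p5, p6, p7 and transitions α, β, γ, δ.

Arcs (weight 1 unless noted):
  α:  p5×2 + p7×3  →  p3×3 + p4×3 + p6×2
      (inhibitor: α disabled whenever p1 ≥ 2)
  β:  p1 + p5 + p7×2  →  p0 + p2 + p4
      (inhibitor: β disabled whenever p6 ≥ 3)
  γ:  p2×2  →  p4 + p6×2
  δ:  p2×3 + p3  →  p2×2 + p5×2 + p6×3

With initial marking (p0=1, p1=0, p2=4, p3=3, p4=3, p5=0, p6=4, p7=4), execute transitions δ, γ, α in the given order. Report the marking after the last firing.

(p0=1, p1=0, p2=1, p3=5, p4=7, p5=0, p6=11, p7=1)

step 1: fire δ:  (p0=1, p1=0, p2=4, p3=3, p4=3, p5=0, p6=4, p7=4) → (p0=1, p1=0, p2=3, p3=2, p4=3, p5=2, p6=7, p7=4)
step 2: fire γ:  (p0=1, p1=0, p2=3, p3=2, p4=3, p5=2, p6=7, p7=4) → (p0=1, p1=0, p2=1, p3=2, p4=4, p5=2, p6=9, p7=4)
step 3: fire α:  (p0=1, p1=0, p2=1, p3=2, p4=4, p5=2, p6=9, p7=4) → (p0=1, p1=0, p2=1, p3=5, p4=7, p5=0, p6=11, p7=1)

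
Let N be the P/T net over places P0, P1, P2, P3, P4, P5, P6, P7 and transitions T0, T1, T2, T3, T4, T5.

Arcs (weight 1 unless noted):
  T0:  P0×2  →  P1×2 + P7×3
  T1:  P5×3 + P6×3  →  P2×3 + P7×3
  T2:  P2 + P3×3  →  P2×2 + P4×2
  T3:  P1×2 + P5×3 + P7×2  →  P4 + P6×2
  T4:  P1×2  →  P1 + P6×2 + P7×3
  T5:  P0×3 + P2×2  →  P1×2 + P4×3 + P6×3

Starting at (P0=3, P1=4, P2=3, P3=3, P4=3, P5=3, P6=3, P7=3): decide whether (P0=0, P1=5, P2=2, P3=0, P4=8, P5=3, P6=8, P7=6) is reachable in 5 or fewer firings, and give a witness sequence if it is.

step 1: fire T2:  (P0=3, P1=4, P2=3, P3=3, P4=3, P5=3, P6=3, P7=3) → (P0=3, P1=4, P2=4, P3=0, P4=5, P5=3, P6=3, P7=3)
step 2: fire T4:  (P0=3, P1=4, P2=4, P3=0, P4=5, P5=3, P6=3, P7=3) → (P0=3, P1=3, P2=4, P3=0, P4=5, P5=3, P6=5, P7=6)
step 3: fire T5:  (P0=3, P1=3, P2=4, P3=0, P4=5, P5=3, P6=5, P7=6) → (P0=0, P1=5, P2=2, P3=0, P4=8, P5=3, P6=8, P7=6)

YES — reachable via ⟨T2, T4, T5⟩ (3 firings)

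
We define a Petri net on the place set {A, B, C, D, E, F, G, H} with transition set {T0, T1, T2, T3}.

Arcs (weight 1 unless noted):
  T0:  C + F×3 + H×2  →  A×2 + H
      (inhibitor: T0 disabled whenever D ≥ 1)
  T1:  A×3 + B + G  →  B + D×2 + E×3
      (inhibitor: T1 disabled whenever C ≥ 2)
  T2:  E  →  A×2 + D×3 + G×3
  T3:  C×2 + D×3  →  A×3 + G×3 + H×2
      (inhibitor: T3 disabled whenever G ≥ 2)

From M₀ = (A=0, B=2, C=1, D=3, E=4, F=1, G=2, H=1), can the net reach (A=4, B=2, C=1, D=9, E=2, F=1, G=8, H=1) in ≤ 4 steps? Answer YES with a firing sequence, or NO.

YES — reachable via ⟨T2, T2⟩ (2 firings)

step 1: fire T2:  (A=0, B=2, C=1, D=3, E=4, F=1, G=2, H=1) → (A=2, B=2, C=1, D=6, E=3, F=1, G=5, H=1)
step 2: fire T2:  (A=2, B=2, C=1, D=6, E=3, F=1, G=5, H=1) → (A=4, B=2, C=1, D=9, E=2, F=1, G=8, H=1)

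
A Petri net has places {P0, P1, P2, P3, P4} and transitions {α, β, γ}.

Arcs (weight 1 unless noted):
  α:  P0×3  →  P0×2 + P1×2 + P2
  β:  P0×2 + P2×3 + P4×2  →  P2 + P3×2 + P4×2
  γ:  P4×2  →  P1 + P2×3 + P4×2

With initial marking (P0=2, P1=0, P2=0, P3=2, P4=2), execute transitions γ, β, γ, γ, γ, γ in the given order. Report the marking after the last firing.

(P0=0, P1=5, P2=13, P3=4, P4=2)

step 1: fire γ:  (P0=2, P1=0, P2=0, P3=2, P4=2) → (P0=2, P1=1, P2=3, P3=2, P4=2)
step 2: fire β:  (P0=2, P1=1, P2=3, P3=2, P4=2) → (P0=0, P1=1, P2=1, P3=4, P4=2)
step 3: fire γ:  (P0=0, P1=1, P2=1, P3=4, P4=2) → (P0=0, P1=2, P2=4, P3=4, P4=2)
step 4: fire γ:  (P0=0, P1=2, P2=4, P3=4, P4=2) → (P0=0, P1=3, P2=7, P3=4, P4=2)
step 5: fire γ:  (P0=0, P1=3, P2=7, P3=4, P4=2) → (P0=0, P1=4, P2=10, P3=4, P4=2)
step 6: fire γ:  (P0=0, P1=4, P2=10, P3=4, P4=2) → (P0=0, P1=5, P2=13, P3=4, P4=2)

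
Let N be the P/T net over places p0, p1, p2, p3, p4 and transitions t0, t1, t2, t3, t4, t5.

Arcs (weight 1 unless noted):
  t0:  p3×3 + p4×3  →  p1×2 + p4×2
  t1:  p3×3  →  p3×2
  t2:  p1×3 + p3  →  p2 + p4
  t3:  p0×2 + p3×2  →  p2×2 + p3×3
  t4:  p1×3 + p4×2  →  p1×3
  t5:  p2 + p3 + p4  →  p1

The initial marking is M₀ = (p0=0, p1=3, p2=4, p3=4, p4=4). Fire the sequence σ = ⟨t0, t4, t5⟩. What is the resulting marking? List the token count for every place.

step 1: fire t0:  (p0=0, p1=3, p2=4, p3=4, p4=4) → (p0=0, p1=5, p2=4, p3=1, p4=3)
step 2: fire t4:  (p0=0, p1=5, p2=4, p3=1, p4=3) → (p0=0, p1=5, p2=4, p3=1, p4=1)
step 3: fire t5:  (p0=0, p1=5, p2=4, p3=1, p4=1) → (p0=0, p1=6, p2=3, p3=0, p4=0)

(p0=0, p1=6, p2=3, p3=0, p4=0)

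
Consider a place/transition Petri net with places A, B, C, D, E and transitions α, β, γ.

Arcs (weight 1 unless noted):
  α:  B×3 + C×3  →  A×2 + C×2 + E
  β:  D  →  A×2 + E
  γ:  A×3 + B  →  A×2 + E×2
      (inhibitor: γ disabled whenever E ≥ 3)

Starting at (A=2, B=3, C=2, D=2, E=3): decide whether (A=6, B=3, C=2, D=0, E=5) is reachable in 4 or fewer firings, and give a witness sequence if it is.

YES — reachable via ⟨β, β⟩ (2 firings)

step 1: fire β:  (A=2, B=3, C=2, D=2, E=3) → (A=4, B=3, C=2, D=1, E=4)
step 2: fire β:  (A=4, B=3, C=2, D=1, E=4) → (A=6, B=3, C=2, D=0, E=5)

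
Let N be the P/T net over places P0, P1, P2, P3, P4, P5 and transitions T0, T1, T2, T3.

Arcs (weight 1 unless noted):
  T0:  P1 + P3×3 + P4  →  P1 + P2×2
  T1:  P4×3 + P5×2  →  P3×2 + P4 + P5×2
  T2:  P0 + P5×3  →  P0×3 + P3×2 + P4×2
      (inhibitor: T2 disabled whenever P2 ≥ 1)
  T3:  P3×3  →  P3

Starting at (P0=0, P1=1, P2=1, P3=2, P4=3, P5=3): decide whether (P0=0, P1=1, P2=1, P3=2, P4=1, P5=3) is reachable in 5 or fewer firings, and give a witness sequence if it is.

step 1: fire T1:  (P0=0, P1=1, P2=1, P3=2, P4=3, P5=3) → (P0=0, P1=1, P2=1, P3=4, P4=1, P5=3)
step 2: fire T3:  (P0=0, P1=1, P2=1, P3=4, P4=1, P5=3) → (P0=0, P1=1, P2=1, P3=2, P4=1, P5=3)

YES — reachable via ⟨T1, T3⟩ (2 firings)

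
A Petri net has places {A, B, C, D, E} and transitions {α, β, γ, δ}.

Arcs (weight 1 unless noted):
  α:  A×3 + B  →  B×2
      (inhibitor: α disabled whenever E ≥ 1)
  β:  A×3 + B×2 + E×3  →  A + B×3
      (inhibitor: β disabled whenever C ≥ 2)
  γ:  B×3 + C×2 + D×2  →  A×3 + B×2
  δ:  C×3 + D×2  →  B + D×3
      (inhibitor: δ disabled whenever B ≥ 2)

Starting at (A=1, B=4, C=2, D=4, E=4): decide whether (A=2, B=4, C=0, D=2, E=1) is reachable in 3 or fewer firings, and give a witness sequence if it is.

step 1: fire γ:  (A=1, B=4, C=2, D=4, E=4) → (A=4, B=3, C=0, D=2, E=4)
step 2: fire β:  (A=4, B=3, C=0, D=2, E=4) → (A=2, B=4, C=0, D=2, E=1)

YES — reachable via ⟨γ, β⟩ (2 firings)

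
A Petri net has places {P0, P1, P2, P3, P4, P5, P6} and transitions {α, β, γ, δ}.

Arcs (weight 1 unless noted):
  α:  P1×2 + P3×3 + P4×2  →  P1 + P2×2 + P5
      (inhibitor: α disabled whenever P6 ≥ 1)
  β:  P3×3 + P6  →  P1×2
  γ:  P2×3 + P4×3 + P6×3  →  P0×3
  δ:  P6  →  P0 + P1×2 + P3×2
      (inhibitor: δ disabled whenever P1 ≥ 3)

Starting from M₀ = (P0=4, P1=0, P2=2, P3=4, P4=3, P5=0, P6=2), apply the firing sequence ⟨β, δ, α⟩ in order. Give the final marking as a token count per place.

(P0=5, P1=3, P2=4, P3=0, P4=1, P5=1, P6=0)

step 1: fire β:  (P0=4, P1=0, P2=2, P3=4, P4=3, P5=0, P6=2) → (P0=4, P1=2, P2=2, P3=1, P4=3, P5=0, P6=1)
step 2: fire δ:  (P0=4, P1=2, P2=2, P3=1, P4=3, P5=0, P6=1) → (P0=5, P1=4, P2=2, P3=3, P4=3, P5=0, P6=0)
step 3: fire α:  (P0=5, P1=4, P2=2, P3=3, P4=3, P5=0, P6=0) → (P0=5, P1=3, P2=4, P3=0, P4=1, P5=1, P6=0)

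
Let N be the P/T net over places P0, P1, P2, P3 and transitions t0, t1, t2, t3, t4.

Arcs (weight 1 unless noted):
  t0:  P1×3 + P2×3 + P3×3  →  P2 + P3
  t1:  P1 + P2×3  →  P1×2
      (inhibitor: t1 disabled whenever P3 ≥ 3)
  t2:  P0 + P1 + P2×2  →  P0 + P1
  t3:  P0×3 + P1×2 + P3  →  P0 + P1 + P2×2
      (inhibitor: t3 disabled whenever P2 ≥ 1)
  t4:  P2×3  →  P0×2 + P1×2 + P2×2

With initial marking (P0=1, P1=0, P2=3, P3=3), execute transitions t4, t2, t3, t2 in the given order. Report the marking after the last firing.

(P0=1, P1=1, P2=0, P3=2)

step 1: fire t4:  (P0=1, P1=0, P2=3, P3=3) → (P0=3, P1=2, P2=2, P3=3)
step 2: fire t2:  (P0=3, P1=2, P2=2, P3=3) → (P0=3, P1=2, P2=0, P3=3)
step 3: fire t3:  (P0=3, P1=2, P2=0, P3=3) → (P0=1, P1=1, P2=2, P3=2)
step 4: fire t2:  (P0=1, P1=1, P2=2, P3=2) → (P0=1, P1=1, P2=0, P3=2)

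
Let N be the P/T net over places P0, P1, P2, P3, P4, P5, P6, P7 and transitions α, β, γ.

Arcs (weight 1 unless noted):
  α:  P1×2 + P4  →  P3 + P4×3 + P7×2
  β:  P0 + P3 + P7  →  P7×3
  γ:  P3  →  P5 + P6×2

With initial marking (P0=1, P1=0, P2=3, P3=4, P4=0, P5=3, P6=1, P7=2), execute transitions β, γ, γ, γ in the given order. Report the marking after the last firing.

step 1: fire β:  (P0=1, P1=0, P2=3, P3=4, P4=0, P5=3, P6=1, P7=2) → (P0=0, P1=0, P2=3, P3=3, P4=0, P5=3, P6=1, P7=4)
step 2: fire γ:  (P0=0, P1=0, P2=3, P3=3, P4=0, P5=3, P6=1, P7=4) → (P0=0, P1=0, P2=3, P3=2, P4=0, P5=4, P6=3, P7=4)
step 3: fire γ:  (P0=0, P1=0, P2=3, P3=2, P4=0, P5=4, P6=3, P7=4) → (P0=0, P1=0, P2=3, P3=1, P4=0, P5=5, P6=5, P7=4)
step 4: fire γ:  (P0=0, P1=0, P2=3, P3=1, P4=0, P5=5, P6=5, P7=4) → (P0=0, P1=0, P2=3, P3=0, P4=0, P5=6, P6=7, P7=4)

(P0=0, P1=0, P2=3, P3=0, P4=0, P5=6, P6=7, P7=4)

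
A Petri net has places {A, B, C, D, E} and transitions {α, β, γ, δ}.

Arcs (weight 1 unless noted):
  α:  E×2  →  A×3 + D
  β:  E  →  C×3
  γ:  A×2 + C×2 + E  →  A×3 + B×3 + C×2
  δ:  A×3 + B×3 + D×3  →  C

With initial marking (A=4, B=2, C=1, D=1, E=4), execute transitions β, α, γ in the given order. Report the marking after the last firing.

(A=8, B=5, C=4, D=2, E=0)

step 1: fire β:  (A=4, B=2, C=1, D=1, E=4) → (A=4, B=2, C=4, D=1, E=3)
step 2: fire α:  (A=4, B=2, C=4, D=1, E=3) → (A=7, B=2, C=4, D=2, E=1)
step 3: fire γ:  (A=7, B=2, C=4, D=2, E=1) → (A=8, B=5, C=4, D=2, E=0)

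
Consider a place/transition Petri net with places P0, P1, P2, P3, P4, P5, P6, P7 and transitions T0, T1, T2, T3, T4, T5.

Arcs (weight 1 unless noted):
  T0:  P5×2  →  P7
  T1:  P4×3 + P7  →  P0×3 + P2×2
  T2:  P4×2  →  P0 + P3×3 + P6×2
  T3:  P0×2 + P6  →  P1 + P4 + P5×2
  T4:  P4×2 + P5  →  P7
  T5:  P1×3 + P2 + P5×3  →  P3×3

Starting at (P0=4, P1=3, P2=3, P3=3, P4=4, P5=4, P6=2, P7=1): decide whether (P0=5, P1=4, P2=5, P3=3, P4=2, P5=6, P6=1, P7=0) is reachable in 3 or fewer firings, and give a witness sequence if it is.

step 1: fire T1:  (P0=4, P1=3, P2=3, P3=3, P4=4, P5=4, P6=2, P7=1) → (P0=7, P1=3, P2=5, P3=3, P4=1, P5=4, P6=2, P7=0)
step 2: fire T3:  (P0=7, P1=3, P2=5, P3=3, P4=1, P5=4, P6=2, P7=0) → (P0=5, P1=4, P2=5, P3=3, P4=2, P5=6, P6=1, P7=0)

YES — reachable via ⟨T1, T3⟩ (2 firings)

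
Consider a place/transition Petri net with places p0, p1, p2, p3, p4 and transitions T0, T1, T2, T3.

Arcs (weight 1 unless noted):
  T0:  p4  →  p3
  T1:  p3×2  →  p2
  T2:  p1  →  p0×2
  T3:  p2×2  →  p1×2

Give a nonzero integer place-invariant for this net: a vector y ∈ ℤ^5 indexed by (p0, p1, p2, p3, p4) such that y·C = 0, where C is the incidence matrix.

Incidence matrix C (rows=places, cols=transitions):
       T0   T1   T2   T3
   p0   0    0    2    0
   p1   0    0   -1    2
   p2   0    1    0   -2
   p3   1   -2    0    0
   p4  -1    0    0    0

Candidate y = [1, 2, 2, 1, 1]; check y·C column-wise:
  col T0: 1·0 + 2·0 + 2·0 + 1·1 + 1·-1 = 0
  col T1: 1·0 + 2·0 + 2·1 + 1·-2 + 1·0 = 0
  col T2: 1·2 + 2·-1 + 2·0 + 1·0 + 1·0 = 0
  col T3: 1·0 + 2·2 + 2·-2 + 1·0 + 1·0 = 0

y = (p0:1, p1:2, p2:2, p3:1, p4:1)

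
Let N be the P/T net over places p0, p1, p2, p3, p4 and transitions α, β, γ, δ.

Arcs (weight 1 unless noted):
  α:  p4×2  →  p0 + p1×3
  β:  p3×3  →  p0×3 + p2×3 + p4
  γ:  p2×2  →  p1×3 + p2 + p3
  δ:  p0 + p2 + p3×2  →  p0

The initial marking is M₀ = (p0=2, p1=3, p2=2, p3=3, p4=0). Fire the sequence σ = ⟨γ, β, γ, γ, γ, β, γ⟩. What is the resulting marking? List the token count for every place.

(p0=8, p1=18, p2=3, p3=2, p4=2)

step 1: fire γ:  (p0=2, p1=3, p2=2, p3=3, p4=0) → (p0=2, p1=6, p2=1, p3=4, p4=0)
step 2: fire β:  (p0=2, p1=6, p2=1, p3=4, p4=0) → (p0=5, p1=6, p2=4, p3=1, p4=1)
step 3: fire γ:  (p0=5, p1=6, p2=4, p3=1, p4=1) → (p0=5, p1=9, p2=3, p3=2, p4=1)
step 4: fire γ:  (p0=5, p1=9, p2=3, p3=2, p4=1) → (p0=5, p1=12, p2=2, p3=3, p4=1)
step 5: fire γ:  (p0=5, p1=12, p2=2, p3=3, p4=1) → (p0=5, p1=15, p2=1, p3=4, p4=1)
step 6: fire β:  (p0=5, p1=15, p2=1, p3=4, p4=1) → (p0=8, p1=15, p2=4, p3=1, p4=2)
step 7: fire γ:  (p0=8, p1=15, p2=4, p3=1, p4=2) → (p0=8, p1=18, p2=3, p3=2, p4=2)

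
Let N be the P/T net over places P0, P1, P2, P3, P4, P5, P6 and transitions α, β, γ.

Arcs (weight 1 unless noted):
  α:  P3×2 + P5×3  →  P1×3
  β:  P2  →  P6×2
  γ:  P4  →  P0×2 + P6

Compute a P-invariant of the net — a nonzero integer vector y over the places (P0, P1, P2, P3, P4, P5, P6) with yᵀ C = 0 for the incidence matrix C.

y = (P0:0, P1:2, P2:0, P3:3, P4:0, P5:0, P6:0)

Incidence matrix C (rows=places, cols=transitions):
        α    β    γ
   P0   0    0    2
   P1   3    0    0
   P2   0   -1    0
   P3  -2    0    0
   P4   0    0   -1
   P5  -3    0    0
   P6   0    2    1

Candidate y = [0, 2, 0, 3, 0, 0, 0]; check y·C column-wise:
  col α: 2·3 + 3·-2 + 0·-3 = 0
  col β: 2·0 + 0·-1 + 3·0 + 0·2 = 0
  col γ: 0·2 + 2·0 + 3·0 + 0·-1 + 0·1 = 0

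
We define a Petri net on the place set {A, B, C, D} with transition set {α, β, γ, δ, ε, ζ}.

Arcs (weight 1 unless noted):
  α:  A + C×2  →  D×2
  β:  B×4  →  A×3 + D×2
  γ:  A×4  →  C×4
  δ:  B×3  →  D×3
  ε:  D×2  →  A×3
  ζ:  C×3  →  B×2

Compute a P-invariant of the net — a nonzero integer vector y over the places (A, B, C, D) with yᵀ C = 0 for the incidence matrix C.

Incidence matrix C (rows=places, cols=transitions):
        α    β    γ    δ    ε    ζ
    A  -1    3   -4    0    3    0
    B   0   -4    0   -3    0    2
    C  -2    0    4    0    0   -3
    D   2    2    0    3   -2    0

Candidate y = [2, 3, 2, 3]; check y·C column-wise:
  col α: 2·-1 + 3·0 + 2·-2 + 3·2 = 0
  col β: 2·3 + 3·-4 + 2·0 + 3·2 = 0
  col γ: 2·-4 + 3·0 + 2·4 + 3·0 = 0
  col δ: 2·0 + 3·-3 + 2·0 + 3·3 = 0
  col ε: 2·3 + 3·0 + 2·0 + 3·-2 = 0
  col ζ: 2·0 + 3·2 + 2·-3 + 3·0 = 0

y = (A:2, B:3, C:2, D:3)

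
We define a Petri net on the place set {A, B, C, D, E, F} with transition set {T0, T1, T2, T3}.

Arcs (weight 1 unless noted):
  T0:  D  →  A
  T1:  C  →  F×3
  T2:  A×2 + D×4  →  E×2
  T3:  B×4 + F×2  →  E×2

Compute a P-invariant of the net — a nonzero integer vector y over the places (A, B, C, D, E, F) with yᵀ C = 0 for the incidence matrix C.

Incidence matrix C (rows=places, cols=transitions):
       T0   T1   T2   T3
    A   1    0   -2    0
    B   0    0    0   -4
    C   0   -1    0    0
    D  -1    0   -4    0
    E   0    0    2    2
    F   0    3    0   -2

Candidate y = [2, 3, 0, 2, 6, 0]; check y·C column-wise:
  col T0: 2·1 + 3·0 + 2·-1 + 6·0 = 0
  col T1: 2·0 + 3·0 + 0·-1 + 2·0 + 6·0 + 0·3 = 0
  col T2: 2·-2 + 3·0 + 2·-4 + 6·2 = 0
  col T3: 2·0 + 3·-4 + 2·0 + 6·2 + 0·-2 = 0

y = (A:2, B:3, C:0, D:2, E:6, F:0)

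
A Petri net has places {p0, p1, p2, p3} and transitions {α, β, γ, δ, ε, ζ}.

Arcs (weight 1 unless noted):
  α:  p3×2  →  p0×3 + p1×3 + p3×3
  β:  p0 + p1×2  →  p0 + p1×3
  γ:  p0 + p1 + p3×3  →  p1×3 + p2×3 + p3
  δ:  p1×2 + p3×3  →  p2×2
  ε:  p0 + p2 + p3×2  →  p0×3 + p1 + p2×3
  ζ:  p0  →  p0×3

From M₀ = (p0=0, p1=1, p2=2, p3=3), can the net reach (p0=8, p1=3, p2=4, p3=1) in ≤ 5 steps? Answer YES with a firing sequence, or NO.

depth 0: 1 marking
depth 1: 2 markings reached so far
depth 2: 8 markings reached so far
depth 3: 25 markings reached so far
depth 4: 62 markings reached so far
depth 5: 128 markings reached so far
target is not among the 128 markings reachable within 5 steps

NO — not reachable within 5 firings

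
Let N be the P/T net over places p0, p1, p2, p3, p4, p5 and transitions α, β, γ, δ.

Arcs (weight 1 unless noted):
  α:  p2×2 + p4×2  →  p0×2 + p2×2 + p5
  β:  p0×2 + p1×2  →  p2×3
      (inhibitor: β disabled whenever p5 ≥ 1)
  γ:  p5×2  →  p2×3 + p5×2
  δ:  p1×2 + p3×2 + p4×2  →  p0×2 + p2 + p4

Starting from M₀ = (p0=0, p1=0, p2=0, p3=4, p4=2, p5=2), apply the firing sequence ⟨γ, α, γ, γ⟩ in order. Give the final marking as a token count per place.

step 1: fire γ:  (p0=0, p1=0, p2=0, p3=4, p4=2, p5=2) → (p0=0, p1=0, p2=3, p3=4, p4=2, p5=2)
step 2: fire α:  (p0=0, p1=0, p2=3, p3=4, p4=2, p5=2) → (p0=2, p1=0, p2=3, p3=4, p4=0, p5=3)
step 3: fire γ:  (p0=2, p1=0, p2=3, p3=4, p4=0, p5=3) → (p0=2, p1=0, p2=6, p3=4, p4=0, p5=3)
step 4: fire γ:  (p0=2, p1=0, p2=6, p3=4, p4=0, p5=3) → (p0=2, p1=0, p2=9, p3=4, p4=0, p5=3)

(p0=2, p1=0, p2=9, p3=4, p4=0, p5=3)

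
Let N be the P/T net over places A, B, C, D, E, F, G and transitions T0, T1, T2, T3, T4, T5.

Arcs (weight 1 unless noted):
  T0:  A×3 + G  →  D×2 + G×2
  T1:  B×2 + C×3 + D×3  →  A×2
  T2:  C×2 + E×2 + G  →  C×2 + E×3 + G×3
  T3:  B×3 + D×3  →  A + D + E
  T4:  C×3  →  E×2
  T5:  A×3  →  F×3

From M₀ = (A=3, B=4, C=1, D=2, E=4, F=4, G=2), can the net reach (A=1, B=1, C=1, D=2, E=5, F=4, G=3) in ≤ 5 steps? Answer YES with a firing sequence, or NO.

step 1: fire T0:  (A=3, B=4, C=1, D=2, E=4, F=4, G=2) → (A=0, B=4, C=1, D=4, E=4, F=4, G=3)
step 2: fire T3:  (A=0, B=4, C=1, D=4, E=4, F=4, G=3) → (A=1, B=1, C=1, D=2, E=5, F=4, G=3)

YES — reachable via ⟨T0, T3⟩ (2 firings)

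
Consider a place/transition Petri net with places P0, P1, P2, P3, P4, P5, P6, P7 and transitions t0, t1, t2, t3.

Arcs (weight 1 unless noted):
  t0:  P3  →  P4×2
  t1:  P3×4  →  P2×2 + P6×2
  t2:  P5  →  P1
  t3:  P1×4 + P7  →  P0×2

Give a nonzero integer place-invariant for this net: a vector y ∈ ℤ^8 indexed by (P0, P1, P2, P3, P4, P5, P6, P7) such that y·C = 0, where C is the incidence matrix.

Incidence matrix C (rows=places, cols=transitions):
       t0   t1   t2   t3
   P0   0    0    0    2
   P1   0    0    1   -4
   P2   0    2    0    0
   P3  -1   -4    0    0
   P4   2    0    0    0
   P5   0    0   -1    0
   P6   0    2    0    0
   P7   0    0    0   -1

Candidate y = [0, 0, 4, 2, 1, 0, 0, 0]; check y·C column-wise:
  col t0: 4·0 + 2·-1 + 1·2 = 0
  col t1: 4·2 + 2·-4 + 1·0 + 0·2 = 0
  col t2: 0·1 + 4·0 + 2·0 + 1·0 + 0·-1 = 0
  col t3: 0·2 + 0·-4 + 4·0 + 2·0 + 1·0 + 0·-1 = 0

y = (P0:0, P1:0, P2:4, P3:2, P4:1, P5:0, P6:0, P7:0)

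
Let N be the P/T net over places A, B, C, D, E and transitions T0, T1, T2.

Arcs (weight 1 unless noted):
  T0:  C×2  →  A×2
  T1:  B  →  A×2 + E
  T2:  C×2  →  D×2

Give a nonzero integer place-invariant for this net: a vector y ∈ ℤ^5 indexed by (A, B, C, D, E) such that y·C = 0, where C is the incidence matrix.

y = (A:1, B:2, C:1, D:1, E:0)

Incidence matrix C (rows=places, cols=transitions):
       T0   T1   T2
    A   2    2    0
    B   0   -1    0
    C  -2    0   -2
    D   0    0    2
    E   0    1    0

Candidate y = [1, 2, 1, 1, 0]; check y·C column-wise:
  col T0: 1·2 + 2·0 + 1·-2 + 1·0 = 0
  col T1: 1·2 + 2·-1 + 1·0 + 1·0 + 0·1 = 0
  col T2: 1·0 + 2·0 + 1·-2 + 1·2 = 0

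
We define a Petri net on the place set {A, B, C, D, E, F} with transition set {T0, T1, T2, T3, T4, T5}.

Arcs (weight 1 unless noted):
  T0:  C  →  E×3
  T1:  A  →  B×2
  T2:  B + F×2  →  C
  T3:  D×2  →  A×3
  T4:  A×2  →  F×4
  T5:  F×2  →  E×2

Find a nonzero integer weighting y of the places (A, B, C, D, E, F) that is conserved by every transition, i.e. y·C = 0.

y = (A:2, B:1, C:3, D:3, E:1, F:1)

Incidence matrix C (rows=places, cols=transitions):
       T0   T1   T2   T3   T4   T5
    A   0   -1    0    3   -2    0
    B   0    2   -1    0    0    0
    C  -1    0    1    0    0    0
    D   0    0    0   -2    0    0
    E   3    0    0    0    0    2
    F   0    0   -2    0    4   -2

Candidate y = [2, 1, 3, 3, 1, 1]; check y·C column-wise:
  col T0: 2·0 + 1·0 + 3·-1 + 3·0 + 1·3 + 1·0 = 0
  col T1: 2·-1 + 1·2 + 3·0 + 3·0 + 1·0 + 1·0 = 0
  col T2: 2·0 + 1·-1 + 3·1 + 3·0 + 1·0 + 1·-2 = 0
  col T3: 2·3 + 1·0 + 3·0 + 3·-2 + 1·0 + 1·0 = 0
  col T4: 2·-2 + 1·0 + 3·0 + 3·0 + 1·0 + 1·4 = 0
  col T5: 2·0 + 1·0 + 3·0 + 3·0 + 1·2 + 1·-2 = 0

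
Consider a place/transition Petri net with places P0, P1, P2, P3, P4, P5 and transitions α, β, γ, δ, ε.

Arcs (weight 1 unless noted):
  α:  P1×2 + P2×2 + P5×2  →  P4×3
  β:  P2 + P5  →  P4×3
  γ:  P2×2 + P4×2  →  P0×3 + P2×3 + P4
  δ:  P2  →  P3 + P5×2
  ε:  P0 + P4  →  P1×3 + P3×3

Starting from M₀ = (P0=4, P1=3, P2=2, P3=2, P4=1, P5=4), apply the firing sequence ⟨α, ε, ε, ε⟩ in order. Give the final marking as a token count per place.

(P0=1, P1=10, P2=0, P3=11, P4=1, P5=2)

step 1: fire α:  (P0=4, P1=3, P2=2, P3=2, P4=1, P5=4) → (P0=4, P1=1, P2=0, P3=2, P4=4, P5=2)
step 2: fire ε:  (P0=4, P1=1, P2=0, P3=2, P4=4, P5=2) → (P0=3, P1=4, P2=0, P3=5, P4=3, P5=2)
step 3: fire ε:  (P0=3, P1=4, P2=0, P3=5, P4=3, P5=2) → (P0=2, P1=7, P2=0, P3=8, P4=2, P5=2)
step 4: fire ε:  (P0=2, P1=7, P2=0, P3=8, P4=2, P5=2) → (P0=1, P1=10, P2=0, P3=11, P4=1, P5=2)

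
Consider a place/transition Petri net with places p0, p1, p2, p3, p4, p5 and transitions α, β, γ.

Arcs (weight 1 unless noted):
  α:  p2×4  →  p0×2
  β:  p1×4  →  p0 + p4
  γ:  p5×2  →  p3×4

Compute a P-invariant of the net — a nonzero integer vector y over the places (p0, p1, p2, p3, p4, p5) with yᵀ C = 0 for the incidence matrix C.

Incidence matrix C (rows=places, cols=transitions):
        α    β    γ
   p0   2    1    0
   p1   0   -4    0
   p2  -4    0    0
   p3   0    0    4
   p4   0    1    0
   p5   0    0   -2

Candidate y = [4, 1, 2, 0, 0, 0]; check y·C column-wise:
  col α: 4·2 + 1·0 + 2·-4 = 0
  col β: 4·1 + 1·-4 + 2·0 + 0·1 = 0
  col γ: 4·0 + 1·0 + 2·0 + 0·4 + 0·-2 = 0

y = (p0:4, p1:1, p2:2, p3:0, p4:0, p5:0)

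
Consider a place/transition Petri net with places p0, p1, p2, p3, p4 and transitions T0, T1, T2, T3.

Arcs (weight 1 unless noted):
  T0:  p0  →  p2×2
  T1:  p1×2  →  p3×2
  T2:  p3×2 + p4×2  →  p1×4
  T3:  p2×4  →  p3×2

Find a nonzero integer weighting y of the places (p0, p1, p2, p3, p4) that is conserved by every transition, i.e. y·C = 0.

y = (p0:2, p1:2, p2:1, p3:2, p4:2)

Incidence matrix C (rows=places, cols=transitions):
       T0   T1   T2   T3
   p0  -1    0    0    0
   p1   0   -2    4    0
   p2   2    0    0   -4
   p3   0    2   -2    2
   p4   0    0   -2    0

Candidate y = [2, 2, 1, 2, 2]; check y·C column-wise:
  col T0: 2·-1 + 2·0 + 1·2 + 2·0 + 2·0 = 0
  col T1: 2·0 + 2·-2 + 1·0 + 2·2 + 2·0 = 0
  col T2: 2·0 + 2·4 + 1·0 + 2·-2 + 2·-2 = 0
  col T3: 2·0 + 2·0 + 1·-4 + 2·2 + 2·0 = 0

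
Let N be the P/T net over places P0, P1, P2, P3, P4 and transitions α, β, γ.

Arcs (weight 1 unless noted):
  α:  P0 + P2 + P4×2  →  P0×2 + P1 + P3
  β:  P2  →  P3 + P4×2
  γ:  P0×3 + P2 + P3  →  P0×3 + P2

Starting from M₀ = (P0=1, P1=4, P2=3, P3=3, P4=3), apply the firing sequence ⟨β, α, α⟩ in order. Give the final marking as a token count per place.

step 1: fire β:  (P0=1, P1=4, P2=3, P3=3, P4=3) → (P0=1, P1=4, P2=2, P3=4, P4=5)
step 2: fire α:  (P0=1, P1=4, P2=2, P3=4, P4=5) → (P0=2, P1=5, P2=1, P3=5, P4=3)
step 3: fire α:  (P0=2, P1=5, P2=1, P3=5, P4=3) → (P0=3, P1=6, P2=0, P3=6, P4=1)

(P0=3, P1=6, P2=0, P3=6, P4=1)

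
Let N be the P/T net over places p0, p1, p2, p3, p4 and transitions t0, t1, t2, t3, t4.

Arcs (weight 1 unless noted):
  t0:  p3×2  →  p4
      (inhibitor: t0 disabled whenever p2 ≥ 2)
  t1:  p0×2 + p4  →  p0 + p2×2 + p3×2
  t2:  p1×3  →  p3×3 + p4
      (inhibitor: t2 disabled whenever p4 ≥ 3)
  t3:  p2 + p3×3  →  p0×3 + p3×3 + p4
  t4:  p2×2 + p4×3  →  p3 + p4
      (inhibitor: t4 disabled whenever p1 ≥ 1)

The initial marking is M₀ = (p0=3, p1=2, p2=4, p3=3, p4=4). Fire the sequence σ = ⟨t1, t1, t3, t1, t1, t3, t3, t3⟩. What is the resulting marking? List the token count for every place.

step 1: fire t1:  (p0=3, p1=2, p2=4, p3=3, p4=4) → (p0=2, p1=2, p2=6, p3=5, p4=3)
step 2: fire t1:  (p0=2, p1=2, p2=6, p3=5, p4=3) → (p0=1, p1=2, p2=8, p3=7, p4=2)
step 3: fire t3:  (p0=1, p1=2, p2=8, p3=7, p4=2) → (p0=4, p1=2, p2=7, p3=7, p4=3)
step 4: fire t1:  (p0=4, p1=2, p2=7, p3=7, p4=3) → (p0=3, p1=2, p2=9, p3=9, p4=2)
step 5: fire t1:  (p0=3, p1=2, p2=9, p3=9, p4=2) → (p0=2, p1=2, p2=11, p3=11, p4=1)
step 6: fire t3:  (p0=2, p1=2, p2=11, p3=11, p4=1) → (p0=5, p1=2, p2=10, p3=11, p4=2)
step 7: fire t3:  (p0=5, p1=2, p2=10, p3=11, p4=2) → (p0=8, p1=2, p2=9, p3=11, p4=3)
step 8: fire t3:  (p0=8, p1=2, p2=9, p3=11, p4=3) → (p0=11, p1=2, p2=8, p3=11, p4=4)

(p0=11, p1=2, p2=8, p3=11, p4=4)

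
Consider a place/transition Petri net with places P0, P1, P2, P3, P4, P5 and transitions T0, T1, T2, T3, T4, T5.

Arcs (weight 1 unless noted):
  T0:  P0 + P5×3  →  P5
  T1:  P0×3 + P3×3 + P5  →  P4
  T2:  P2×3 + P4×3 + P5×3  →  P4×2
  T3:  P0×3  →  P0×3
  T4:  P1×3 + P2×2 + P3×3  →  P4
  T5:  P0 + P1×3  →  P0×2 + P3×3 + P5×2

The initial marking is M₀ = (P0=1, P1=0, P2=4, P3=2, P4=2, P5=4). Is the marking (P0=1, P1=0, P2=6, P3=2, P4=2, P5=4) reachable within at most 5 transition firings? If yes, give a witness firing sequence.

NO — not reachable within 5 firings

depth 0: 1 marking
depth 1: 2 markings reached so far
depth 2: 2 markings reached so far
(frontier empty at depth 2; search complete)
target is not among the 2 markings reachable within 5 steps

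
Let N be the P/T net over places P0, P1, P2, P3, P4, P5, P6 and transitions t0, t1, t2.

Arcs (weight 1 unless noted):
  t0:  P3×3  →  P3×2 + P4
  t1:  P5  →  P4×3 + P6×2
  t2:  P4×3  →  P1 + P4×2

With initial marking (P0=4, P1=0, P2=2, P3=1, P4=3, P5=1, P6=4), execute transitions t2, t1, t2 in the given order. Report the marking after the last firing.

(P0=4, P1=2, P2=2, P3=1, P4=4, P5=0, P6=6)

step 1: fire t2:  (P0=4, P1=0, P2=2, P3=1, P4=3, P5=1, P6=4) → (P0=4, P1=1, P2=2, P3=1, P4=2, P5=1, P6=4)
step 2: fire t1:  (P0=4, P1=1, P2=2, P3=1, P4=2, P5=1, P6=4) → (P0=4, P1=1, P2=2, P3=1, P4=5, P5=0, P6=6)
step 3: fire t2:  (P0=4, P1=1, P2=2, P3=1, P4=5, P5=0, P6=6) → (P0=4, P1=2, P2=2, P3=1, P4=4, P5=0, P6=6)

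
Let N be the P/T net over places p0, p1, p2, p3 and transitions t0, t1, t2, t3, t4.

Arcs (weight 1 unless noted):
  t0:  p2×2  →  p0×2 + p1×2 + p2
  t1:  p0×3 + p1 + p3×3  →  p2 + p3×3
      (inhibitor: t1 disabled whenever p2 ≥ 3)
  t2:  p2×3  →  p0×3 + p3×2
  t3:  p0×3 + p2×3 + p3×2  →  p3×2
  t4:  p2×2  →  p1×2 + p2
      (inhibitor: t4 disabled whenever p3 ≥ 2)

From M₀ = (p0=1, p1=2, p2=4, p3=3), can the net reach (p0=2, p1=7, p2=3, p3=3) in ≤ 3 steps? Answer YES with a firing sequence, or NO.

NO — not reachable within 3 firings

depth 0: 1 marking
depth 1: 3 markings reached so far
depth 2: 7 markings reached so far
depth 3: 10 markings reached so far
target is not among the 10 markings reachable within 3 steps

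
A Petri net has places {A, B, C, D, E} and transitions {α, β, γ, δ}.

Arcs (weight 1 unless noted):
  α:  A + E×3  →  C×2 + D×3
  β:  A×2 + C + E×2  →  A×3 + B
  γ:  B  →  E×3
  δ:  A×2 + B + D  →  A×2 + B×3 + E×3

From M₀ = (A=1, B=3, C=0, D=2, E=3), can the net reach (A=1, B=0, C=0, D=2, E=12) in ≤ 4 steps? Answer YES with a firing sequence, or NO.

step 1: fire γ:  (A=1, B=3, C=0, D=2, E=3) → (A=1, B=2, C=0, D=2, E=6)
step 2: fire γ:  (A=1, B=2, C=0, D=2, E=6) → (A=1, B=1, C=0, D=2, E=9)
step 3: fire γ:  (A=1, B=1, C=0, D=2, E=9) → (A=1, B=0, C=0, D=2, E=12)

YES — reachable via ⟨γ, γ, γ⟩ (3 firings)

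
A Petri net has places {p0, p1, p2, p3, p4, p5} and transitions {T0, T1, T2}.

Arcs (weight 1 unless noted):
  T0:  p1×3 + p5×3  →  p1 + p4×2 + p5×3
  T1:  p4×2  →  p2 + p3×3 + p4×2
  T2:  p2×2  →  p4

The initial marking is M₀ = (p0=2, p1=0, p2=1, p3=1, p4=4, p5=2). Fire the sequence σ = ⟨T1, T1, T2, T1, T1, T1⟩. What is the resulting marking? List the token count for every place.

(p0=2, p1=0, p2=4, p3=16, p4=5, p5=2)

step 1: fire T1:  (p0=2, p1=0, p2=1, p3=1, p4=4, p5=2) → (p0=2, p1=0, p2=2, p3=4, p4=4, p5=2)
step 2: fire T1:  (p0=2, p1=0, p2=2, p3=4, p4=4, p5=2) → (p0=2, p1=0, p2=3, p3=7, p4=4, p5=2)
step 3: fire T2:  (p0=2, p1=0, p2=3, p3=7, p4=4, p5=2) → (p0=2, p1=0, p2=1, p3=7, p4=5, p5=2)
step 4: fire T1:  (p0=2, p1=0, p2=1, p3=7, p4=5, p5=2) → (p0=2, p1=0, p2=2, p3=10, p4=5, p5=2)
step 5: fire T1:  (p0=2, p1=0, p2=2, p3=10, p4=5, p5=2) → (p0=2, p1=0, p2=3, p3=13, p4=5, p5=2)
step 6: fire T1:  (p0=2, p1=0, p2=3, p3=13, p4=5, p5=2) → (p0=2, p1=0, p2=4, p3=16, p4=5, p5=2)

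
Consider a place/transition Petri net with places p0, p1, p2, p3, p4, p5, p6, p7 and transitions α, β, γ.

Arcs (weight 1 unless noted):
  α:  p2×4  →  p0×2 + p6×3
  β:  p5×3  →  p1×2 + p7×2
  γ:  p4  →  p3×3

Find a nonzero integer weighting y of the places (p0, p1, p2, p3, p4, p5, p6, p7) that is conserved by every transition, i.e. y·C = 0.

Incidence matrix C (rows=places, cols=transitions):
        α    β    γ
   p0   2    0    0
   p1   0    2    0
   p2  -4    0    0
   p3   0    0    3
   p4   0    0   -1
   p5   0   -3    0
   p6   3    0    0
   p7   0    2    0

Candidate y = [2, 0, 1, 0, 0, 0, 0, 0]; check y·C column-wise:
  col α: 2·2 + 1·-4 + 0·3 = 0
  col β: 2·0 + 0·2 + 1·0 + 0·-3 + 0·2 = 0
  col γ: 2·0 + 1·0 + 0·3 + 0·-1 = 0

y = (p0:2, p1:0, p2:1, p3:0, p4:0, p5:0, p6:0, p7:0)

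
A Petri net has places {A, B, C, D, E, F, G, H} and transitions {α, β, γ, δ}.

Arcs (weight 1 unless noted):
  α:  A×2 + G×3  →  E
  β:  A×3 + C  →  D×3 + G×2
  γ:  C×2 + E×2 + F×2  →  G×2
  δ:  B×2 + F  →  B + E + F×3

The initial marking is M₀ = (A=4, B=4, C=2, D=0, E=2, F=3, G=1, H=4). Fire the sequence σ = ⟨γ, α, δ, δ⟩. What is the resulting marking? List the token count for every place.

(A=2, B=2, C=0, D=0, E=3, F=5, G=0, H=4)

step 1: fire γ:  (A=4, B=4, C=2, D=0, E=2, F=3, G=1, H=4) → (A=4, B=4, C=0, D=0, E=0, F=1, G=3, H=4)
step 2: fire α:  (A=4, B=4, C=0, D=0, E=0, F=1, G=3, H=4) → (A=2, B=4, C=0, D=0, E=1, F=1, G=0, H=4)
step 3: fire δ:  (A=2, B=4, C=0, D=0, E=1, F=1, G=0, H=4) → (A=2, B=3, C=0, D=0, E=2, F=3, G=0, H=4)
step 4: fire δ:  (A=2, B=3, C=0, D=0, E=2, F=3, G=0, H=4) → (A=2, B=2, C=0, D=0, E=3, F=5, G=0, H=4)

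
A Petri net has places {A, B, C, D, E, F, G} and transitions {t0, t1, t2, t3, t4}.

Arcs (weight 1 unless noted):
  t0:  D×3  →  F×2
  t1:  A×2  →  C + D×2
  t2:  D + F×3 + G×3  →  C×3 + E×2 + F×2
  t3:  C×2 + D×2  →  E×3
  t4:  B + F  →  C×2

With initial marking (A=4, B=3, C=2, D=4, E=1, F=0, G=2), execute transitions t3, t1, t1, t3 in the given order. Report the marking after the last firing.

step 1: fire t3:  (A=4, B=3, C=2, D=4, E=1, F=0, G=2) → (A=4, B=3, C=0, D=2, E=4, F=0, G=2)
step 2: fire t1:  (A=4, B=3, C=0, D=2, E=4, F=0, G=2) → (A=2, B=3, C=1, D=4, E=4, F=0, G=2)
step 3: fire t1:  (A=2, B=3, C=1, D=4, E=4, F=0, G=2) → (A=0, B=3, C=2, D=6, E=4, F=0, G=2)
step 4: fire t3:  (A=0, B=3, C=2, D=6, E=4, F=0, G=2) → (A=0, B=3, C=0, D=4, E=7, F=0, G=2)

(A=0, B=3, C=0, D=4, E=7, F=0, G=2)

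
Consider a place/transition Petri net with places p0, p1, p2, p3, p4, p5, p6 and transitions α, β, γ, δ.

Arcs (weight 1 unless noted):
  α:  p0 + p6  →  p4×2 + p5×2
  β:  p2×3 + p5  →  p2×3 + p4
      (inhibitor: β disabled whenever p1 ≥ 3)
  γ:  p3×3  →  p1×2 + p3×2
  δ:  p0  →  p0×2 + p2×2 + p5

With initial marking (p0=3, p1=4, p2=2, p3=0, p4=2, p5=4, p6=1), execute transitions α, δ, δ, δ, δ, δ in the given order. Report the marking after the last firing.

(p0=7, p1=4, p2=12, p3=0, p4=4, p5=11, p6=0)

step 1: fire α:  (p0=3, p1=4, p2=2, p3=0, p4=2, p5=4, p6=1) → (p0=2, p1=4, p2=2, p3=0, p4=4, p5=6, p6=0)
step 2: fire δ:  (p0=2, p1=4, p2=2, p3=0, p4=4, p5=6, p6=0) → (p0=3, p1=4, p2=4, p3=0, p4=4, p5=7, p6=0)
step 3: fire δ:  (p0=3, p1=4, p2=4, p3=0, p4=4, p5=7, p6=0) → (p0=4, p1=4, p2=6, p3=0, p4=4, p5=8, p6=0)
step 4: fire δ:  (p0=4, p1=4, p2=6, p3=0, p4=4, p5=8, p6=0) → (p0=5, p1=4, p2=8, p3=0, p4=4, p5=9, p6=0)
step 5: fire δ:  (p0=5, p1=4, p2=8, p3=0, p4=4, p5=9, p6=0) → (p0=6, p1=4, p2=10, p3=0, p4=4, p5=10, p6=0)
step 6: fire δ:  (p0=6, p1=4, p2=10, p3=0, p4=4, p5=10, p6=0) → (p0=7, p1=4, p2=12, p3=0, p4=4, p5=11, p6=0)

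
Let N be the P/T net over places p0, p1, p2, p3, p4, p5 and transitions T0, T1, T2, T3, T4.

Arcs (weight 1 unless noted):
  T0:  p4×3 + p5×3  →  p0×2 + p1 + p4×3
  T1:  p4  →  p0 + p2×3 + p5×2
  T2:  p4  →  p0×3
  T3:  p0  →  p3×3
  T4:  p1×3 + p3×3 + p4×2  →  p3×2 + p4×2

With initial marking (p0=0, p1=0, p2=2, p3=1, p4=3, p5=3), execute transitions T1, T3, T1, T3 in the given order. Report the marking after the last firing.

step 1: fire T1:  (p0=0, p1=0, p2=2, p3=1, p4=3, p5=3) → (p0=1, p1=0, p2=5, p3=1, p4=2, p5=5)
step 2: fire T3:  (p0=1, p1=0, p2=5, p3=1, p4=2, p5=5) → (p0=0, p1=0, p2=5, p3=4, p4=2, p5=5)
step 3: fire T1:  (p0=0, p1=0, p2=5, p3=4, p4=2, p5=5) → (p0=1, p1=0, p2=8, p3=4, p4=1, p5=7)
step 4: fire T3:  (p0=1, p1=0, p2=8, p3=4, p4=1, p5=7) → (p0=0, p1=0, p2=8, p3=7, p4=1, p5=7)

(p0=0, p1=0, p2=8, p3=7, p4=1, p5=7)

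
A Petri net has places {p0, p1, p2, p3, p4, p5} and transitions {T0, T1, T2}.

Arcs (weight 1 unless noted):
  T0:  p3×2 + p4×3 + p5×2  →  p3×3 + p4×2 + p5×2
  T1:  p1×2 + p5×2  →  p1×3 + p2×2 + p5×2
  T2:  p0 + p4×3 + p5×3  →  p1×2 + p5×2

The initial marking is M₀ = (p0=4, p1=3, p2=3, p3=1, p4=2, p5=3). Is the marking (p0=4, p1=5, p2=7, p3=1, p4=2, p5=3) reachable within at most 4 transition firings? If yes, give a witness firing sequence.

step 1: fire T1:  (p0=4, p1=3, p2=3, p3=1, p4=2, p5=3) → (p0=4, p1=4, p2=5, p3=1, p4=2, p5=3)
step 2: fire T1:  (p0=4, p1=4, p2=5, p3=1, p4=2, p5=3) → (p0=4, p1=5, p2=7, p3=1, p4=2, p5=3)

YES — reachable via ⟨T1, T1⟩ (2 firings)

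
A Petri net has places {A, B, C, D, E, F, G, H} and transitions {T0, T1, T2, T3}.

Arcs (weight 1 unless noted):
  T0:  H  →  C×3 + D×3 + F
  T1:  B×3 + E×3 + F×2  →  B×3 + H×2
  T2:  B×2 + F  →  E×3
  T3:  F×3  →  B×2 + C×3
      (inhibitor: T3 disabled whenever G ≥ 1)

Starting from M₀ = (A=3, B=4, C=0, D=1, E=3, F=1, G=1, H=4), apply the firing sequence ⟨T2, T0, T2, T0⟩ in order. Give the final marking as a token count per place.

(A=3, B=0, C=6, D=7, E=9, F=1, G=1, H=2)

step 1: fire T2:  (A=3, B=4, C=0, D=1, E=3, F=1, G=1, H=4) → (A=3, B=2, C=0, D=1, E=6, F=0, G=1, H=4)
step 2: fire T0:  (A=3, B=2, C=0, D=1, E=6, F=0, G=1, H=4) → (A=3, B=2, C=3, D=4, E=6, F=1, G=1, H=3)
step 3: fire T2:  (A=3, B=2, C=3, D=4, E=6, F=1, G=1, H=3) → (A=3, B=0, C=3, D=4, E=9, F=0, G=1, H=3)
step 4: fire T0:  (A=3, B=0, C=3, D=4, E=9, F=0, G=1, H=3) → (A=3, B=0, C=6, D=7, E=9, F=1, G=1, H=2)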